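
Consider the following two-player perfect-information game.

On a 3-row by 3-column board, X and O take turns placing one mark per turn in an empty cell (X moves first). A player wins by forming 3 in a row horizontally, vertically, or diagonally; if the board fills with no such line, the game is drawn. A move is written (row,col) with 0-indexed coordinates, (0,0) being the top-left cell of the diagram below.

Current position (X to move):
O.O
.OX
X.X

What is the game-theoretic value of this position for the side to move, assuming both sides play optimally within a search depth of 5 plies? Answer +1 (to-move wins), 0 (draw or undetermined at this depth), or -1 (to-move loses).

ply 1, X at O.O/.OX/X.X | (0,1)=+0→OXO/.OX/X.X; (1,0)=-1→O.O/XOX/X.X; (2,1)=+1→O.O/.OX/XXX*
ply 2: O.O/.OX/XXX is terminal -1 (O); from O.O/.OX/X.X depth 5

value(O.O/.OX/X.X, X) = +1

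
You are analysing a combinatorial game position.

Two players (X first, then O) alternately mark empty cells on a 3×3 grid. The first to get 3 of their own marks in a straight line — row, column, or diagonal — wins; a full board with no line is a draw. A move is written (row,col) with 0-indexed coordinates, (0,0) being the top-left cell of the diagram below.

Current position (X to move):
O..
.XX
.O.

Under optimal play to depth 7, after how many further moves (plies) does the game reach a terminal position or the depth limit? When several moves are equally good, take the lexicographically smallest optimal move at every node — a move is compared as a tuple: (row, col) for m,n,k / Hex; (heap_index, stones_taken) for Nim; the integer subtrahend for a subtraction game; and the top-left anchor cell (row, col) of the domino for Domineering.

PV length from [O../.XX/.O.]: 3 plies

ply 1, X at O../.XX/.O. | (0,1)=+0→OX./.XX/.O.; (0,2)=+1→O.X/.XX/.O.*; (1,0)=+1→O../XXX/.O.; (2,0)=+1→O../.XX/XO.; (2,2)=+1→O../.XX/.OX
ply 2, O at O.X/.XX/.O. | (0,1)=-1→OOX/.XX/.O.*; (1,0)=-1→O.X/OXX/.O.; (2,0)=-1→O.X/.XX/OO.; (2,2)=-1→O.X/.XX/.OO
ply 3, X at OOX/.XX/.O. | (1,0)=+1→OOX/XXX/.O.*; (2,0)=+1→OOX/.XX/XO.; (2,2)=+1→OOX/.XX/.OX
ply 4: OOX/XXX/.O. is terminal -1 (O); from O../.XX/.O. depth 7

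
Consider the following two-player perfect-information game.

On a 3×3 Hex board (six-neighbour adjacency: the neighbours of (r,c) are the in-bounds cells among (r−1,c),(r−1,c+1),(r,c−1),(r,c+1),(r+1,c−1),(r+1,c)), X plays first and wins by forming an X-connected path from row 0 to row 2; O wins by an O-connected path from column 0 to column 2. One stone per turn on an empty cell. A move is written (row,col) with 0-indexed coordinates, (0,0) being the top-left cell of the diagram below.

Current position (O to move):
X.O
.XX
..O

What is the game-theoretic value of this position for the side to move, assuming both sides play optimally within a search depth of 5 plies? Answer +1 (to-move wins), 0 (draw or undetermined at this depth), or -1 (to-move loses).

value(X.O/.XX/..O, O) = -1

p1 O@[X.O/.XX/..O]: (0,1)[XOO/.XX/..O]-1* (1,0)[X.O/OXX/..O]-1 (2,0)[X.O/.XX/O.O]-1 (2,1)[X.O/.XX/.OO]-1
p2 X@[XOO/.XX/..O]: (1,0)[XOO/XXX/..O]+1* (2,0)[XOO/.XX/X.O]-1 (2,1)[XOO/.XX/.XO]-1
p3 O@[XOO/XXX/..O]: (2,0)[XOO/XXX/O.O]-1* (2,1)[XOO/XXX/.OO]-1
p4 X@[XOO/XXX/O.O]: (2,1)[XOO/XXX/OXO]+1*
p5 O@[XOO/XXX/OXO] terminal -1; root [X.O/.XX/..O] d5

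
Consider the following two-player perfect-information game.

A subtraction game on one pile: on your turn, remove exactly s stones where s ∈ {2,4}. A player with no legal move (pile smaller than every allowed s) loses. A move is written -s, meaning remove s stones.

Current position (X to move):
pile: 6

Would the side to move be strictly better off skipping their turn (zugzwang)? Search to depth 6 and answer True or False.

zugzwang(6, X) = True

ply 1, X at 6 | -2=-1→4*; -4=-1→2
ply 2, O at 4 | -2=-1→2; -4=+1→0*
ply 3: 0 is terminal -1 (X); from 6 depth 6
pass branch (O moves first from the same position):
  | ply 1, O at 6 | -2=-1→4*; -4=-1→2
  | ply 2, X at 4 | -2=-1→2; -4=+1→0*
  | ply 3: 0 is terminal -1 (O); from 6 depth 6
X moving scores -1; X passing scores +1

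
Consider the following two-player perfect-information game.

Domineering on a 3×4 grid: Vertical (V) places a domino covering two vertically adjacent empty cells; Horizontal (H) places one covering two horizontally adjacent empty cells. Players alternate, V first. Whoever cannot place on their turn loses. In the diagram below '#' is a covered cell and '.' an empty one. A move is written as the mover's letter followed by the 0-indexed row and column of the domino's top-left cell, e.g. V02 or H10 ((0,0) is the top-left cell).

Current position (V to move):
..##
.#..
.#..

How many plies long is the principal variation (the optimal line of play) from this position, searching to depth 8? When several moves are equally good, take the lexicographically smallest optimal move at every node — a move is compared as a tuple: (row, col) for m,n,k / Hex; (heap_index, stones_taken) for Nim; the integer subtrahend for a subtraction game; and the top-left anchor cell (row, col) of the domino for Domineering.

[..##/.#../.#..] V move#1: V00:-1/#.##/##../.#.., V10:-1/..##/##../##.., V12:+1/..##/.##./.##.*, V13:+1/..##/.#.#/.#.#
[..##/.##./.##.] H move#2: H00:-1/####/.##./.##.*
[####/.##./.##.] V move#3: V10:+1/####/###./###.*, V13:+1/####/.###/.###
[####/###./###.] end (terminal -1, H#4); searched ..##/.#../.#.. to 8

PV length from [..##/.#../.#..]: 3 plies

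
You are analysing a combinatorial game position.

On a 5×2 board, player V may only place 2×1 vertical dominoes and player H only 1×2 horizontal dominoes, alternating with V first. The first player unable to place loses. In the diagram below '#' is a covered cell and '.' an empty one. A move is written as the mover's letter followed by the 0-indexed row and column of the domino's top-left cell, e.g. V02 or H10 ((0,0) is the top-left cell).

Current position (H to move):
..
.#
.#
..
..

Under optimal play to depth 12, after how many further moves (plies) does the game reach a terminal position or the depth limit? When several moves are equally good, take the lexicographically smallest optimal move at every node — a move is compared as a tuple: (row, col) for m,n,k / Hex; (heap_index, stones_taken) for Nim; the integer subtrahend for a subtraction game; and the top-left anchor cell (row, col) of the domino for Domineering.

ply 1, H at ../.#/.#/../.. | H00=-1→##/.#/.#/../..; H30=+1→../.#/.#/##/..*; H40=+1→../.#/.#/../##
ply 2, V at ../.#/.#/##/.. | V00=-1→#./##/.#/##/..*; V10=-1→../##/##/##/..
ply 3, H at #./##/.#/##/.. | H40=+1→#./##/.#/##/##*
ply 4: #./##/.#/##/## is terminal -1 (V); from ../.#/.#/../.. depth 12

PV length from [../.#/.#/../..]: 3 plies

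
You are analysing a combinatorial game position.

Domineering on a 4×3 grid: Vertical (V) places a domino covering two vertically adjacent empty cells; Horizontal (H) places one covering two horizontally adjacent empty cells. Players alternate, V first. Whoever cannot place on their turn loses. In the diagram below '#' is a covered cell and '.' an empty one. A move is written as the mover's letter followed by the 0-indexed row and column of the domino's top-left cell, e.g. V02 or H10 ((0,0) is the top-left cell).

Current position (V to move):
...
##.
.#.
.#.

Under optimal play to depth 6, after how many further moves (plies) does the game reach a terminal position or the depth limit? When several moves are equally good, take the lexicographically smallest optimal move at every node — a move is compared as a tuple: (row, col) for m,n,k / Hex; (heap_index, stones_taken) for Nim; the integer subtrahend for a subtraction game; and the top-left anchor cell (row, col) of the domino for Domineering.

[.../##./.#./.#.] V move#1: V02:+1/..#/###/.#./.#.*, V12:+1/.../###/.##/.#., V20:+1/.../##./##./##., V22:+1/.../##./.##/.##
[..#/###/.#./.#.] H move#2: H00:-1/###/###/.#./.#.*
[###/###/.#./.#.] V move#3: V20:+1/###/###/##./##.*, V22:+1/###/###/.##/.##
[###/###/##./##.] end (terminal -1, H#4); searched .../##./.#./.#. to 6

PV length from [.../##./.#./.#.]: 3 plies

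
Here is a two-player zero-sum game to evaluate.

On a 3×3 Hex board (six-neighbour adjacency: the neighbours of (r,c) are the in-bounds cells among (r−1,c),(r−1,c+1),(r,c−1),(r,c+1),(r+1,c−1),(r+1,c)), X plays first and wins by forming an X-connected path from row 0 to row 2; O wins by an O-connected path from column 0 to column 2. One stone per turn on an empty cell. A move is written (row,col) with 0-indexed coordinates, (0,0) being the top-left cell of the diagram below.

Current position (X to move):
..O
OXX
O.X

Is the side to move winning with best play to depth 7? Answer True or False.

p1 X@[..O/OXX/O.X]: (0,0)[X.O/OXX/O.X]-1 (0,1)[.XO/OXX/O.X]+1* (2,1)[..O/OXX/OXX]-1
p2 O@[.XO/OXX/O.X] terminal -1; root [..O/OXX/O.X] d7

X winning at [..O/OXX/O.X]: True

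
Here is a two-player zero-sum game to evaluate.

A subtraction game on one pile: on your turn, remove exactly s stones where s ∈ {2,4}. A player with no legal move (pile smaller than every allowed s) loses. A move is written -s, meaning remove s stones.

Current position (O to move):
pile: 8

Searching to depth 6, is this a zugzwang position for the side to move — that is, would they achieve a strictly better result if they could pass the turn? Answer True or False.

ply 1, O at 8 | -2=+1→6*; -4=-1→4
ply 2, X at 6 | -2=-1→4*; -4=-1→2
ply 3, O at 4 | -2=-1→2; -4=+1→0*
ply 4: 0 is terminal -1 (X); from 8 depth 6
suppose O passes — search the same position with X to move:
pass> ply 1, X at 8 | -2=+1→6*; -4=-1→4
pass> ply 2, O at 6 | -2=-1→4*; -4=-1→2
pass> ply 3, X at 4 | -2=-1→2; -4=+1→0*
pass> ply 4: 0 is terminal -1 (O); from 8 depth 6
for O: play +1, pass -1

zugzwang(8, O) = False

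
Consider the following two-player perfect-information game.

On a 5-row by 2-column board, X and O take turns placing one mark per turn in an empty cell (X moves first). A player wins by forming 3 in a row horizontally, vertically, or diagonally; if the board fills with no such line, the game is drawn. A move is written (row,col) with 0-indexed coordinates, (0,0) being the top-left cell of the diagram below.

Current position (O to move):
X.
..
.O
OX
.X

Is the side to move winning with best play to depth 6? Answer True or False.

ply 1, O at X./../.O/OX/.X | (0,1)=+1→XO/../.O/OX/.X*; (1,0)=+0→X./O./.O/OX/.X; (1,1)=+1→X./.O/.O/OX/.X; (2,0)=+1→X./../OO/OX/.X; (4,0)=+0→X./../.O/OX/OX
ply 2, X at XO/../.O/OX/.X | (1,0)=-1→XO/X./.O/OX/.X*; (1,1)=-1→XO/.X/.O/OX/.X; (2,0)=-1→XO/../XO/OX/.X; (4,0)=-1→XO/../.O/OX/XX
ply 3, O at XO/X./.O/OX/.X | (1,1)=+1→XO/XO/.O/OX/.X*; (2,0)=+1→XO/X./OO/OX/.X; (4,0)=-1→XO/X./.O/OX/OX
ply 4: XO/XO/.O/OX/.X is terminal -1 (X); from X./../.O/OX/.X depth 6

O winning at [X./../.O/OX/.X]: True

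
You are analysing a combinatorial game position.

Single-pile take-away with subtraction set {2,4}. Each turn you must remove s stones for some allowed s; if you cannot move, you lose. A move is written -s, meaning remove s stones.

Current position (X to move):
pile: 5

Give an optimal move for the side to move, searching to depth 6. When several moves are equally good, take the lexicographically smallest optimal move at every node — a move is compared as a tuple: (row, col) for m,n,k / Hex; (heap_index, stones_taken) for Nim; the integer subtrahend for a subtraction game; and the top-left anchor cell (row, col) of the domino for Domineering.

X's best at [5]: -4

ply 1, X at 5 | -2=-1→3; -4=+1→1*
ply 2: 1 is terminal -1 (O); from 5 depth 6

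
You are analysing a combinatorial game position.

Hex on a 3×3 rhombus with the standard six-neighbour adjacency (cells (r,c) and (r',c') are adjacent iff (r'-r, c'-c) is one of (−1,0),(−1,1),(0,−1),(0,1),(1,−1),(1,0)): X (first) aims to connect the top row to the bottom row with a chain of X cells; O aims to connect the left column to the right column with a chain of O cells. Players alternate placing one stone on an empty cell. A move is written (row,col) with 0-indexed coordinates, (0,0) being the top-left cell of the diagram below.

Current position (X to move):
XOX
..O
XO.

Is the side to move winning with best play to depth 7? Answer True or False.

X winning at [XOX/..O/XO.]: True

p1 X@[XOX/..O/XO.]: (1,0)[XOX/X.O/XO.]+1* (1,1)[XOX/.XO/XO.]+1 (2,2)[XOX/..O/XOX]+1
p2 O@[XOX/X.O/XO.] terminal -1; root [XOX/..O/XO.] d7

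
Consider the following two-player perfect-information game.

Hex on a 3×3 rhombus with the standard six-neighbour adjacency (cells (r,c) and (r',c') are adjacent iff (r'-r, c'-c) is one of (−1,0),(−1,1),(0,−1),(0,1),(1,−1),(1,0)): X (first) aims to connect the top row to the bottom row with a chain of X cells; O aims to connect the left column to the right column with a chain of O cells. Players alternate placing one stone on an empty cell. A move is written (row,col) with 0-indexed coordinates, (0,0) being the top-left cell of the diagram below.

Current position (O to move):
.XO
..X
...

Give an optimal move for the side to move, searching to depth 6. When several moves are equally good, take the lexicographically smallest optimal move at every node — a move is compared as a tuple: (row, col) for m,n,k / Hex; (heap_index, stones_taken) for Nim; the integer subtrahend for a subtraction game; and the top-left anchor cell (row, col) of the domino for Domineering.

[.XO/..X/...] O move#1: (0,0):-1/OXO/..X/..., (1,0):-1/.XO/O.X/..., (1,1):+1/.XO/.OX/...*, (2,0):-1/.XO/..X/O.., (2,1):-1/.XO/..X/.O., (2,2):-1/.XO/..X/..O
[.XO/.OX/...] X move#2: (0,0):-1/XXO/.OX/...*, (1,0):-1/.XO/XOX/..., (2,0):-1/.XO/.OX/X.., (2,1):-1/.XO/.OX/.X., (2,2):-1/.XO/.OX/..X
[XXO/.OX/...] O move#3: (1,0):+1/XXO/OOX/...*, (2,0):+1/XXO/.OX/O.., (2,1):+1/XXO/.OX/.O., (2,2):+1/XXO/.OX/..O
[XXO/OOX/...] end (terminal -1, X#4); searched .XO/..X/... to 6

O's best at [.XO/..X/...]: (1,1)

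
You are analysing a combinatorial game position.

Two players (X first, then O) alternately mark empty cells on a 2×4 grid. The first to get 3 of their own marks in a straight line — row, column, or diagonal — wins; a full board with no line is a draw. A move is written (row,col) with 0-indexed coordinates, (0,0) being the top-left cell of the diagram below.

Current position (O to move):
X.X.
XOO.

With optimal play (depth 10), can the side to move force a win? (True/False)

O winning at [X.X./XOO.]: True

[X.X./XOO.] O move#1: (0,1):+0/XOX./XOO., (0,3):-1/X.XO/XOO., (1,3):+1/X.X./XOOO*
[X.X./XOOO] end (terminal -1, X#2); searched X.X./XOO. to 10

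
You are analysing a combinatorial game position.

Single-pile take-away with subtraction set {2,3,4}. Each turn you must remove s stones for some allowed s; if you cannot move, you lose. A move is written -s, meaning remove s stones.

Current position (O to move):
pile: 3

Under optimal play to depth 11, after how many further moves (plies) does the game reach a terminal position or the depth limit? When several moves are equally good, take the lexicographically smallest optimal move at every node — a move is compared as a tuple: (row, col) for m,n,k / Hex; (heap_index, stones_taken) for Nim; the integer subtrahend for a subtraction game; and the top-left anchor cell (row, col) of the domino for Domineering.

ply 1, O at 3 | -2=+1→1*; -3=+1→0
ply 2: 1 is terminal -1 (X); from 3 depth 11

PV length from [3]: 1 ply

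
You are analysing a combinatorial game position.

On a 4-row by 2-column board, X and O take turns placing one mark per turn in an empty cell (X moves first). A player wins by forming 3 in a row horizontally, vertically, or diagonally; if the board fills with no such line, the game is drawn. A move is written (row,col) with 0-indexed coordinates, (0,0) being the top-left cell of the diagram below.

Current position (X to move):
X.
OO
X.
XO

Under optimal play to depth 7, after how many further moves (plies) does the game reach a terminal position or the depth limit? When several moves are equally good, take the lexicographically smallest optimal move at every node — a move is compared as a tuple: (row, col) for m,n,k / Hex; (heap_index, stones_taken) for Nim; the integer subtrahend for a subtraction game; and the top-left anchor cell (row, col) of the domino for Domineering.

[X./OO/X./XO] X move#1: (0,1):-1/XX/OO/X./XO, (2,1):+0/X./OO/XX/XO*
[X./OO/XX/XO] O move#2: (0,1):+0/XO/OO/XX/XO*
[XO/OO/XX/XO] end (terminal +0, X#3); searched X./OO/X./XO to 7

PV length from [X./OO/X./XO]: 2 plies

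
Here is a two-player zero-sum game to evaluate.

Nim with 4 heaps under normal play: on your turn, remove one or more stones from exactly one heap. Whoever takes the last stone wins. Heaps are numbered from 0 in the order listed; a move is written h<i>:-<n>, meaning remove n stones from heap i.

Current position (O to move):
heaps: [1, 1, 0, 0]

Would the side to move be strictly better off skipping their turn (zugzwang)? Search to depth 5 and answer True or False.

ply 1, O at (1,1,0,0) | h0:-1=-1→(0,1,0,0)*; h1:-1=-1→(1,0,0,0)
ply 2, X at (0,1,0,0) | h1:-1=+1→(0,0,0,0)*
ply 3: (0,0,0,0) is terminal -1 (O); from (1,1,0,0) depth 5
pass branch (X moves first from the same position):
  | ply 1, X at (1,1,0,0) | h0:-1=-1→(0,1,0,0)*; h1:-1=-1→(1,0,0,0)
  | ply 2, O at (0,1,0,0) | h1:-1=+1→(0,0,0,0)*
  | ply 3: (0,0,0,0) is terminal -1 (X); from (1,1,0,0) depth 5
O moving scores -1; O passing scores +1

zugzwang((1,1,0,0), O) = True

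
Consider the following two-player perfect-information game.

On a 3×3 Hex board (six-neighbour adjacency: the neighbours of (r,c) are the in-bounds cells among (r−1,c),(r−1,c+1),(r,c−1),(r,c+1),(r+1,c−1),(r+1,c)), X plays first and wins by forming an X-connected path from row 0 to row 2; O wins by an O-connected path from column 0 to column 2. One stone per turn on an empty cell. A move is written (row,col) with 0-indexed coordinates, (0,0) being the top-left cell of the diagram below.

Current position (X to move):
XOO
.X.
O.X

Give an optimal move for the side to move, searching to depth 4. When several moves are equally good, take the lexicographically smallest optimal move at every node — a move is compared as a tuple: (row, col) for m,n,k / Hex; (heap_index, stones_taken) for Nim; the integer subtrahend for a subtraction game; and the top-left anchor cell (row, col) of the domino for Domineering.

p1 X@[XOO/.X./O.X]: (1,0)[XOO/XX./O.X]+1* (1,2)[XOO/.XX/O.X]-1 (2,1)[XOO/.X./OXX]-1
p2 O@[XOO/XX./O.X]: (1,2)[XOO/XXO/O.X]-1* (2,1)[XOO/XX./OOX]-1
p3 X@[XOO/XXO/O.X]: (2,1)[XOO/XXO/OXX]+1*
p4 O@[XOO/XXO/OXX] terminal -1; root [XOO/.X./O.X] d4

X's best at [XOO/.X./O.X]: (1,0)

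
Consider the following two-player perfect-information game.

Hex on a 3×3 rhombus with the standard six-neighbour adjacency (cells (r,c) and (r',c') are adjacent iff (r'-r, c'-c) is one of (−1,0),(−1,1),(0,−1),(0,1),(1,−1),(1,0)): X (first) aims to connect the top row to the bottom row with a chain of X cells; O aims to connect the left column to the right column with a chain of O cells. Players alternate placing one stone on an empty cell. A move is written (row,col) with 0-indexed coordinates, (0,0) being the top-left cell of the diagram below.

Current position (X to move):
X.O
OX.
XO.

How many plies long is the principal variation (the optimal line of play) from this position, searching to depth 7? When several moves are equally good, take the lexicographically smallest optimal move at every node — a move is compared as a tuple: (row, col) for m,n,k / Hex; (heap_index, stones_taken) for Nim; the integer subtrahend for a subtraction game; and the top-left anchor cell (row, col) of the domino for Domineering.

ply 1, X at X.O/OX./XO. | (0,1)=+1→XXO/OX./XO.*; (1,2)=-1→X.O/OXX/XO.; (2,2)=-1→X.O/OX./XOX
ply 2: XXO/OX./XO. is terminal -1 (O); from X.O/OX./XO. depth 7

PV length from [X.O/OX./XO.]: 1 ply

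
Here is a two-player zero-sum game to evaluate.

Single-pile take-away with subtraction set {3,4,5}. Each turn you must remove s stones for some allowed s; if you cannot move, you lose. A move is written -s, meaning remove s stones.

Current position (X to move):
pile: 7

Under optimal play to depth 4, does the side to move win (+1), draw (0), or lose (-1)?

ply 1, X at 7 | -3=-1→4; -4=-1→3; -5=+1→2*
ply 2: 2 is terminal -1 (O); from 7 depth 4

value(7, X) = +1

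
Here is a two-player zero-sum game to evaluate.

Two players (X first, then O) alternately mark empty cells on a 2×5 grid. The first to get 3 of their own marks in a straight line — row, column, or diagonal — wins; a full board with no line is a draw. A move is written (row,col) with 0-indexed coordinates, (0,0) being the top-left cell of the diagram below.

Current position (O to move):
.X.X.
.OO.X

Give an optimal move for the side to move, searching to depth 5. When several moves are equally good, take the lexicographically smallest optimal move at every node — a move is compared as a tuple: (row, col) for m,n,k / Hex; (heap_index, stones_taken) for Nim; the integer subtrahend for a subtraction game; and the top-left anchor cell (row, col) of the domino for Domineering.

O's best at [.X.X./.OO.X]: (0,2)

ply 1, O at .X.X./.OO.X | (0,0)=-1→OX.X./.OO.X; (0,2)=+1→.XOX./.OO.X*; (0,4)=-1→.X.XO/.OO.X; (1,0)=+1→.X.X./OOO.X; (1,3)=+1→.X.X./.OOOX
ply 2, X at .XOX./.OO.X | (0,0)=-1→XXOX./.OO.X*; (0,4)=-1→.XOXX/.OO.X; (1,0)=-1→.XOX./XOO.X; (1,3)=-1→.XOX./.OOXX
ply 3, O at XXOX./.OO.X | (0,4)=+1→XXOXO/.OO.X*; (1,0)=+1→XXOX./OOO.X; (1,3)=+1→XXOX./.OOOX
ply 4, X at XXOXO/.OO.X | (1,0)=-1→XXOXO/XOO.X*; (1,3)=-1→XXOXO/.OOXX
ply 5, O at XXOXO/XOO.X | (1,3)=+1→XXOXO/XOOOX*
ply 6: XXOXO/XOOOX is terminal -1 (X); from .X.X./.OO.X depth 5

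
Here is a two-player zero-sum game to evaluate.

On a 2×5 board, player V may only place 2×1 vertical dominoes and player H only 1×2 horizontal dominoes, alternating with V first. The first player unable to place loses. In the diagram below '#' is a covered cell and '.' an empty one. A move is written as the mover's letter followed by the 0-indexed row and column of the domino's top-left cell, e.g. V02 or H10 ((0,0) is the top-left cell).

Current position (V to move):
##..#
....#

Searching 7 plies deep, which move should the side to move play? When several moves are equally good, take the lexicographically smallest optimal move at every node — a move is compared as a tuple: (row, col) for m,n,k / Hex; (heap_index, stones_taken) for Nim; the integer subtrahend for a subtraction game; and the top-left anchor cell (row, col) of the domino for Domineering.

V's best at [##..#/....#]: V02

[##..#/....#] V move#1: V02:+1/###.#/..#.#*, V03:-1/##.##/...##
[###.#/..#.#] H move#2: H10:-1/###.#/###.#*
[###.#/###.#] V move#3: V03:+1/#####/#####*
[#####/#####] end (terminal -1, H#4); searched ##..#/....# to 7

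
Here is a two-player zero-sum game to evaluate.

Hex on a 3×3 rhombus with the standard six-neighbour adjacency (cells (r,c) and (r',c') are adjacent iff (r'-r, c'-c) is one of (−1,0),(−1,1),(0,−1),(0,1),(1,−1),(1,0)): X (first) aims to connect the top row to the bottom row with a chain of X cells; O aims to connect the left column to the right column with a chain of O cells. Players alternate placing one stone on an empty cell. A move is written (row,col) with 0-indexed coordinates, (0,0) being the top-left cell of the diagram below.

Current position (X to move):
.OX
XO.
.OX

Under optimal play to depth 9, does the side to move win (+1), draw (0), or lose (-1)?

value(.OX/XO./.OX, X) = +1

[.OX/XO./.OX] X move#1: (0,0):+1/XOX/XO./.OX*, (1,2):+1/.OX/XOX/.OX, (2,0):+1/.OX/XO./XOX
[XOX/XO./.OX] O move#2: (1,2):-1/XOX/XOO/.OX*, (2,0):-1/XOX/XO./OOX
[XOX/XOO/.OX] X move#3: (2,0):+1/XOX/XOO/XOX*
[XOX/XOO/XOX] end (terminal -1, O#4); searched .OX/XO./.OX to 9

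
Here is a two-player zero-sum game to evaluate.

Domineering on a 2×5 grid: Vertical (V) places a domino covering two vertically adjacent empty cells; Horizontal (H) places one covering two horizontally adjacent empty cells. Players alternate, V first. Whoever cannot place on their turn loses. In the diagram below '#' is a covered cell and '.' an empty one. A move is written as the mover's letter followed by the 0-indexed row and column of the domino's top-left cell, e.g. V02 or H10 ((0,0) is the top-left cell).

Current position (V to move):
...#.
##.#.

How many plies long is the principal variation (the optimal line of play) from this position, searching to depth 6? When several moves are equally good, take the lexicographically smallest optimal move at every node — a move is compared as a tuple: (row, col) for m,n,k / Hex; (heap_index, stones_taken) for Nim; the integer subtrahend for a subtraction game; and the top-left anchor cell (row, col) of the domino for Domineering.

PV length from [...#./##.#.]: 3 plies

ply 1, V at ...#./##.#. | V02=+1→..##./####.*; V04=-1→...##/##.##
ply 2, H at ..##./####. | H00=-1→####./####.*
ply 3, V at ####./####. | V04=+1→#####/#####*
ply 4: #####/##### is terminal -1 (H); from ...#./##.#. depth 6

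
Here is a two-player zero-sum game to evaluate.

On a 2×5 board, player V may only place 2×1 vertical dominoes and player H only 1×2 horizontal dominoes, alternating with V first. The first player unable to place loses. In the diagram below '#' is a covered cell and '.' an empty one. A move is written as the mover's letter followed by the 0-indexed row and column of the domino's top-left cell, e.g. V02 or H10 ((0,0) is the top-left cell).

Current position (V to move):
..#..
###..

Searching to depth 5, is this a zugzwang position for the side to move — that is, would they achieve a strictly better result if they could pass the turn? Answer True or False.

[..#../###..] V move#1: V03:+1/..##./####.*, V04:+1/..#.#/###.#
[..##./####.] H move#2: H00:-1/####./####.*
[####./####.] V move#3: V04:+1/#####/#####*
[#####/#####] end (terminal -1, H#4); searched ..#../###.. to 5
pass branch (H moves first from the same position):
  | [..#../###..] H move#1: H00:-1/###../###.., H03:+1/..###/###..*, H13:+1/..#../#####
  | [..###/###..] end (terminal -1, V#2); searched ..#../###.. to 5
V moving scores +1; V passing scores -1

zugzwang(..#../###.., V) = False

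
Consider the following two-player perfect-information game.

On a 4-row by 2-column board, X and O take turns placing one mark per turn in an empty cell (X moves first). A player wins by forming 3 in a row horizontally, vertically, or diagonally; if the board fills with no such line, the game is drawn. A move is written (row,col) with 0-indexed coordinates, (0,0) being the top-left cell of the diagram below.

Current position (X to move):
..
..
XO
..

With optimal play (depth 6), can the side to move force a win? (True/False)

ply 1, X at ../../XO/.. | (0,0)=+0→X./../XO/..; (0,1)=+0→.X/../XO/..; (1,0)=+1→../X./XO/..*; (1,1)=+0→../.X/XO/..; (3,0)=+0→../../XO/X.; (3,1)=+0→../../XO/.X
ply 2, O at ../X./XO/.. | (0,0)=-1→O./X./XO/..*; (0,1)=-1→.O/X./XO/..; (1,1)=-1→../XO/XO/..; (3,0)=-1→../X./XO/O.; (3,1)=-1→../X./XO/.O
ply 3, X at O./X./XO/.. | (0,1)=+0→OX/X./XO/..; (1,1)=+0→O./XX/XO/..; (3,0)=+1→O./X./XO/X.*; (3,1)=+0→O./X./XO/.X
ply 4: O./X./XO/X. is terminal -1 (O); from ../../XO/.. depth 6

X winning at [../../XO/..]: True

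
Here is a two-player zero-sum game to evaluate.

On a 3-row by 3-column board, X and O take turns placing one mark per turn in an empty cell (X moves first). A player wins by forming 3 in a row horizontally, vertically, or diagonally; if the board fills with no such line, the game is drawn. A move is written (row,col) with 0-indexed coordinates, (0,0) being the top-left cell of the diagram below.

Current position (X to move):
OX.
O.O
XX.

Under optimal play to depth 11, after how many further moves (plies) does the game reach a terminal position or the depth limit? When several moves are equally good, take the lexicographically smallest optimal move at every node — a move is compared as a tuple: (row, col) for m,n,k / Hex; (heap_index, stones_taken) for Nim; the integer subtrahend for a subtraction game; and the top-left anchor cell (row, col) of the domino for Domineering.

p1 X@[OX./O.O/XX.]: (0,2)[OXX/O.O/XX.]-1 (1,1)[OX./OXO/XX.]+1* (2,2)[OX./O.O/XXX]+1
p2 O@[OX./OXO/XX.] terminal -1; root [OX./O.O/XX.] d11

PV length from [OX./O.O/XX.]: 1 ply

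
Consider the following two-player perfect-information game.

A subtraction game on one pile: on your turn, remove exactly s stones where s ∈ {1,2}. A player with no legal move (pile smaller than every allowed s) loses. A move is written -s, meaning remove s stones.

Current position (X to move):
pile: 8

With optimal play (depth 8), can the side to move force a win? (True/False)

X winning at [8]: True

p1 X@[8]: -1[7]-1 -2[6]+1*
p2 O@[6]: -1[5]-1* -2[4]-1
p3 X@[5]: -1[4]-1 -2[3]+1*
p4 O@[3]: -1[2]-1* -2[1]-1
p5 X@[2]: -1[1]-1 -2[0]+1*
p6 O@[0] terminal -1; root [8] d8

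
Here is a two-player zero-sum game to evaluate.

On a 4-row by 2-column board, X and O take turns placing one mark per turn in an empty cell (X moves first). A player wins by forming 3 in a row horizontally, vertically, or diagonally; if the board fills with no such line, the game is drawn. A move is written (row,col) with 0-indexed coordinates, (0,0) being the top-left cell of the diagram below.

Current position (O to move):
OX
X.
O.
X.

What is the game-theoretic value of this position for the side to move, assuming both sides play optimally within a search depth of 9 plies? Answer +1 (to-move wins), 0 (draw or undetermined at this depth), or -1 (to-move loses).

value(OX/X./O./X., O) = 0

ply 1, O at OX/X./O./X. | (1,1)=+0→OX/XO/O./X.*; (2,1)=+0→OX/X./OO/X.; (3,1)=+0→OX/X./O./XO
ply 2, X at OX/XO/O./X. | (2,1)=+0→OX/XO/OX/X.*; (3,1)=+0→OX/XO/O./XX
ply 3, O at OX/XO/OX/X. | (3,1)=+0→OX/XO/OX/XO*
ply 4: OX/XO/OX/XO is terminal +0 (X); from OX/X./O./X. depth 9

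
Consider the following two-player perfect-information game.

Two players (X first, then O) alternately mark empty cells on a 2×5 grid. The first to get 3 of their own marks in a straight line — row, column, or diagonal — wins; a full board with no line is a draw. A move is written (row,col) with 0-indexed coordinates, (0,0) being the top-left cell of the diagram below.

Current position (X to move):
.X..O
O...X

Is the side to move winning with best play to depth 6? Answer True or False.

[.X..O/O...X] X move#1: (0,0):+0/XX..O/O...X, (0,2):+1/.XX.O/O...X*, (0,3):+0/.X.XO/O...X, (1,1):+0/.X..O/OX..X, (1,2):+1/.X..O/O.X.X, (1,3):+0/.X..O/O..XX
[.XX.O/O...X] O move#2: (0,0):-1/OXX.O/O...X*, (0,3):-1/.XXOO/O...X, (1,1):-1/.XX.O/OO..X, (1,2):-1/.XX.O/O.O.X, (1,3):-1/.XX.O/O..OX
[OXX.O/O...X] X move#3: (0,3):+1/OXXXO/O...X*, (1,1):+0/OXX.O/OX..X, (1,2):+1/OXX.O/O.X.X, (1,3):+1/OXX.O/O..XX
[OXXXO/O...X] end (terminal -1, O#4); searched .X..O/O...X to 6

X winning at [.X..O/O...X]: True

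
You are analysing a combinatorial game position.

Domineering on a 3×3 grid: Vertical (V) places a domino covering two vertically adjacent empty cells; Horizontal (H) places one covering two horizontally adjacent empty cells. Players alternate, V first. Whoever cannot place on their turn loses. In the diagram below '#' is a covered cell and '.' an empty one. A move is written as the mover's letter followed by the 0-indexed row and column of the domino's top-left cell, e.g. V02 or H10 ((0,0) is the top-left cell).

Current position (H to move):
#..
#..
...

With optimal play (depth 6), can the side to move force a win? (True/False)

H winning at [#../#../...]: True

[#../#../...] H move#1: H01:-1/###/#../..., H11:+1/#../###/...*, H20:-1/#../#../##., H21:-1/#../#../.##
[#../###/...] end (terminal -1, V#2); searched #../#../... to 6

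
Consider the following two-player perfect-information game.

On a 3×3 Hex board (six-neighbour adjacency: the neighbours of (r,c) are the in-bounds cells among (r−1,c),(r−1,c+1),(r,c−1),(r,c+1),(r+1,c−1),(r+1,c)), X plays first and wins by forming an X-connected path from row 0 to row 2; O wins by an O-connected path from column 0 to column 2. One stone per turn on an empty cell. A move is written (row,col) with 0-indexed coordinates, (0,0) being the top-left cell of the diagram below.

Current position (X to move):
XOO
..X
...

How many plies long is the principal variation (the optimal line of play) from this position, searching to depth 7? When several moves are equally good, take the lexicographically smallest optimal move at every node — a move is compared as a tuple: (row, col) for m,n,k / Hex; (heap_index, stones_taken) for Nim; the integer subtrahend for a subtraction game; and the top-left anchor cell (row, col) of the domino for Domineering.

ply 1, X at XOO/..X/... | (1,0)=+1→XOO/X.X/...*; (1,1)=-1→XOO/.XX/...; (2,0)=-1→XOO/..X/X..; (2,1)=-1→XOO/..X/.X.; (2,2)=-1→XOO/..X/..X
ply 2, O at XOO/X.X/... | (1,1)=-1→XOO/XOX/...*; (2,0)=-1→XOO/X.X/O..; (2,1)=-1→XOO/X.X/.O.; (2,2)=-1→XOO/X.X/..O
ply 3, X at XOO/XOX/... | (2,0)=+1→XOO/XOX/X..*; (2,1)=-1→XOO/XOX/.X.; (2,2)=-1→XOO/XOX/..X
ply 4: XOO/XOX/X.. is terminal -1 (O); from XOO/..X/... depth 7

PV length from [XOO/..X/...]: 3 plies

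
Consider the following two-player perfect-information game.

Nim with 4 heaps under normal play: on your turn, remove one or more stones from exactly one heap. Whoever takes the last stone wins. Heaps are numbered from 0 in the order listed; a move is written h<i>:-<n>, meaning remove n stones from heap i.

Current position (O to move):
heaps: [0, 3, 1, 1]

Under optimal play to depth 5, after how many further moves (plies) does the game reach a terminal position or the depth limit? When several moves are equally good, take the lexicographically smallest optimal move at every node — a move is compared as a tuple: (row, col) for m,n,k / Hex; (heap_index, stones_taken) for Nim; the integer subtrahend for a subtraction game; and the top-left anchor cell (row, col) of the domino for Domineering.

p1 O@[(0,3,1,1)]: h1:-1[(0,2,1,1)]-1 h1:-2[(0,1,1,1)]-1 h1:-3[(0,0,1,1)]+1* h2:-1[(0,3,0,1)]-1 h3:-1[(0,3,1,0)]-1
p2 X@[(0,0,1,1)]: h2:-1[(0,0,0,1)]-1* h3:-1[(0,0,1,0)]-1
p3 O@[(0,0,0,1)]: h3:-1[(0,0,0,0)]+1*
p4 X@[(0,0,0,0)] terminal -1; root [(0,3,1,1)] d5

PV length from [(0,3,1,1)]: 3 plies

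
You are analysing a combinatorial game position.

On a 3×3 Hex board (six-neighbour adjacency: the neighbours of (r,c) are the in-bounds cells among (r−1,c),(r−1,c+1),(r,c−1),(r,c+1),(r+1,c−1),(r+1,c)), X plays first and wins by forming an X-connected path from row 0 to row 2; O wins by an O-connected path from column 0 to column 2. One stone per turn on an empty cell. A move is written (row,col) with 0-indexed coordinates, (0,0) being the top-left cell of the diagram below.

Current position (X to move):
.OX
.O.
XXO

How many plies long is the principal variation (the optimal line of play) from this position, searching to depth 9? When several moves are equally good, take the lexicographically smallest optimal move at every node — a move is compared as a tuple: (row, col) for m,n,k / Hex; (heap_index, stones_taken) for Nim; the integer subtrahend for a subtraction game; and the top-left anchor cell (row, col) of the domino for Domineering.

PV length from [.OX/.O./XXO]: 3 plies

ply 1, X at .OX/.O./XXO | (0,0)=+1→XOX/.O./XXO*; (1,0)=+1→.OX/XO./XXO; (1,2)=+1→.OX/.OX/XXO
ply 2, O at XOX/.O./XXO | (1,0)=-1→XOX/OO./XXO*; (1,2)=-1→XOX/.OO/XXO
ply 3, X at XOX/OO./XXO | (1,2)=+1→XOX/OOX/XXO*
ply 4: XOX/OOX/XXO is terminal -1 (O); from .OX/.O./XXO depth 9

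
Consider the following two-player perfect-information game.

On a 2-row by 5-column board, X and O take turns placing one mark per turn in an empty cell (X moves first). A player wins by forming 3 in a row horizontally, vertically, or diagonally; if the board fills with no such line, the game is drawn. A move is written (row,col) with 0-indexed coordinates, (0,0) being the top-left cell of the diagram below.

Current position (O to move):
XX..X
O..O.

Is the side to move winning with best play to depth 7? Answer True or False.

ply 1, O at XX..X/O..O. | (0,2)=+0→XXO.X/O..O.*; (0,3)=-1→XX.OX/O..O.; (1,1)=-1→XX..X/OO.O.; (1,2)=-1→XX..X/O.OO.; (1,4)=-1→XX..X/O..OO
ply 2, X at XXO.X/O..O. | (0,3)=-1→XXOXX/O..O.; (1,1)=+0→XXO.X/OX.O.*; (1,2)=+0→XXO.X/O.XO.; (1,4)=+0→XXO.X/O..OX
ply 3, O at XXO.X/OX.O. | (0,3)=+0→XXOOX/OX.O.*; (1,2)=+0→XXO.X/OXOO.; (1,4)=+0→XXO.X/OX.OO
ply 4, X at XXOOX/OX.O. | (1,2)=+0→XXOOX/OXXO.*; (1,4)=+0→XXOOX/OX.OX
ply 5, O at XXOOX/OXXO. | (1,4)=+0→XXOOX/OXXOO*
ply 6: XXOOX/OXXOO is terminal +0 (X); from XX..X/O..O. depth 7

O winning at [XX..X/O..O.]: False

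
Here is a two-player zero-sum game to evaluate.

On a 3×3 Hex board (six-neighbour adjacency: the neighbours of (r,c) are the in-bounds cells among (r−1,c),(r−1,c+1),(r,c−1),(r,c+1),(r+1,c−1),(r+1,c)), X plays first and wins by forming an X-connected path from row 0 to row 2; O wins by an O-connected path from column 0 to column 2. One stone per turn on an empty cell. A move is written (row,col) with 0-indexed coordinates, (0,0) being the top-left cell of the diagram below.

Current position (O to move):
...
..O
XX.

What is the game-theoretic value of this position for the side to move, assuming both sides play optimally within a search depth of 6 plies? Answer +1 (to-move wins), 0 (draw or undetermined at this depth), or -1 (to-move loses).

[.../..O/XX.] O move#1: (0,0):-1/O../..O/XX., (0,1):+1/.O./..O/XX.*, (0,2):-1/..O/..O/XX., (1,0):-1/.../O.O/XX., (1,1):-1/.../.OO/XX., (2,2):-1/.../..O/XXO
[.O./..O/XX.] X move#2: (0,0):-1/XO./..O/XX.*, (0,2):-1/.OX/..O/XX., (1,0):-1/.O./X.O/XX., (1,1):-1/.O./.XO/XX., (2,2):-1/.O./..O/XXX
[XO./..O/XX.] O move#3: (0,2):-1/XOO/..O/XX., (1,0):+1/XO./O.O/XX.*, (1,1):-1/XO./.OO/XX., (2,2):-1/XO./..O/XXO
[XO./O.O/XX.] X move#4: (0,2):-1/XOX/O.O/XX.*, (1,1):-1/XO./OXO/XX., (2,2):-1/XO./O.O/XXX
[XOX/O.O/XX.] O move#5: (1,1):+1/XOX/OOO/XX.*, (2,2):-1/XOX/O.O/XXO
[XOX/OOO/XX.] end (terminal -1, X#6); searched .../..O/XX. to 6

value(.../..O/XX., O) = +1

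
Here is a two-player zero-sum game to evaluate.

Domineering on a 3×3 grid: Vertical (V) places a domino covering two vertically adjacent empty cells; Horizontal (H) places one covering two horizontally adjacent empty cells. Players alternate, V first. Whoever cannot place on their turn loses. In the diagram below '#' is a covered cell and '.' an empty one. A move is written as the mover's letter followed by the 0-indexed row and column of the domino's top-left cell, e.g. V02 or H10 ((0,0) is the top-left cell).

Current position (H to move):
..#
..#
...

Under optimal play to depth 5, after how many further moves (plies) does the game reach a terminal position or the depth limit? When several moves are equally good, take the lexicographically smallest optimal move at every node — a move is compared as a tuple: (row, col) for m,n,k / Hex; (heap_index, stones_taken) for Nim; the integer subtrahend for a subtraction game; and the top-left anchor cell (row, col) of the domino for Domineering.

p1 H@[..#/..#/...]: H00[###/..#/...]-1 H10[..#/###/...]+1* H20[..#/..#/##.]-1 H21[..#/..#/.##]-1
p2 V@[..#/###/...] terminal -1; root [..#/..#/...] d5

PV length from [..#/..#/...]: 1 ply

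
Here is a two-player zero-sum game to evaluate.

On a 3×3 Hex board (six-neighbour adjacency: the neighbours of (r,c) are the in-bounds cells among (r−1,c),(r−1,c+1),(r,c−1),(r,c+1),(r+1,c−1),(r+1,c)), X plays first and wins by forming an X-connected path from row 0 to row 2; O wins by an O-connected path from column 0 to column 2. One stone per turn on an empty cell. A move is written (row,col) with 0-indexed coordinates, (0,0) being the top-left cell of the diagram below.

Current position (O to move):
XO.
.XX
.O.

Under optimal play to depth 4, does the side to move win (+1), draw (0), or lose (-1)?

value(XO./.XX/.O., O) = -1

ply 1, O at XO./.XX/.O. | (0,2)=-1→XOO/.XX/.O.*; (1,0)=-1→XO./OXX/.O.; (2,0)=-1→XO./.XX/OO.; (2,2)=-1→XO./.XX/.OO
ply 2, X at XOO/.XX/.O. | (1,0)=+1→XOO/XXX/.O.*; (2,0)=-1→XOO/.XX/XO.; (2,2)=-1→XOO/.XX/.OX
ply 3, O at XOO/XXX/.O. | (2,0)=-1→XOO/XXX/OO.*; (2,2)=-1→XOO/XXX/.OO
ply 4, X at XOO/XXX/OO. | (2,2)=+1→XOO/XXX/OOX*
ply 5: XOO/XXX/OOX is terminal -1 (O); from XO./.XX/.O. depth 4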